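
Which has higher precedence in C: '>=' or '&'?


'>=' is relational (level 7); '&' is bitwise AND (level 5)
Higher level binds tighter
'>=' has higher precedence than '&'


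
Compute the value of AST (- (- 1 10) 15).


Evaluate inner: (- 1 10) = -9
Evaluate root: (- -9 15) = -24
Result: -24


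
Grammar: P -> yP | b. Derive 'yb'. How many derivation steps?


Derivation: P => yP => yb
Steps: 2


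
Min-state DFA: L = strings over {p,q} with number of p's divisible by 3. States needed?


Track (count of p) mod 3: states 0..2, accept at 0
Minimal DFA: 3 states


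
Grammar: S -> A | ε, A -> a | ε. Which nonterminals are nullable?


A nonterminal is nullable iff some alternative derives ε (directly, or every symbol in it is nullable)
Nullable: {A, S}


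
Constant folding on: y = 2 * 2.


2 * 2 = 4 at compile time
Optimized: y = 4


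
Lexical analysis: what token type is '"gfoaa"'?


Pattern: double-quoted sequence
Type: STRING_LITERAL


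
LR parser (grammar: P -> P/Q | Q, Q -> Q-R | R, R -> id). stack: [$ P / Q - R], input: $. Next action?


handle 'Q-R' on top
Action: reduce (Q -> Q-R)


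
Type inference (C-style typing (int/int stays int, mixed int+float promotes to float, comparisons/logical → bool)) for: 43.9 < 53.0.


Operand types: float < float
Rule: comparison yields bool
Result type: bool


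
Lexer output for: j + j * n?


Scan left to right, longest-match per lexeme
Tokens: ID(j), OP(+), ID(j), OP(*), ID(n)


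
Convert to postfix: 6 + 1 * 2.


* has higher precedence, evaluate 1*2 first
Postfix: 6 1 2 * +


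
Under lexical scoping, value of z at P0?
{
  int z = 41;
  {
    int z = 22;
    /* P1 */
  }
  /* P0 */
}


z declared in the same block as P0
z = 41


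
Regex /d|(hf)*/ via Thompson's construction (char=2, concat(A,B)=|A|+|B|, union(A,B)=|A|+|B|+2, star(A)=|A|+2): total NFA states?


Syntax tree has 3 char leaf(s), 1 union(s), 1 star(s)
chars contribute 3×2 = 6; each union adds +2; each star adds +2
Total: 6 + 2 + 2 = 10 states


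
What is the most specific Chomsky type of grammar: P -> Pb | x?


Left-linear: every RHS is a terminal or one nonterminal followed by a terminal
Classification: Type 3 (Regular)


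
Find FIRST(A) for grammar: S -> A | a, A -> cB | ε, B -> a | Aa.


Per alternative of A: FIRST(cB) = {c}; FIRST(ε) = {ε}
FIRST(A) = {c, ε}


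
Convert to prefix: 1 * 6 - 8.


left-to-right (same/higher precedence on left): tree is (- (* 1 6) 8)
Prefix: - * 1 6 8


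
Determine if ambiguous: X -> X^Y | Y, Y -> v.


precedence layered via separate nonterminal Y: deterministic
Unambiguous


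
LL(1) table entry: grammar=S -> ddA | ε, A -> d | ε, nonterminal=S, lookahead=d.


For [S, d]: 'd' ∈ FIRST(ddA)
Entry: S -> ddA


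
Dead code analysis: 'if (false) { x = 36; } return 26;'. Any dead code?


condition is constant false, so the whole block is unreachable
Dead: 'if (false) { x = 36; }'


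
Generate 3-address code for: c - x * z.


Break into single-operator statements:
t1 = x * z
t2 = c - t1


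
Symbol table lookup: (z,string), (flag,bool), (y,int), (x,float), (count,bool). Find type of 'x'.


Lookup 'x' → type float


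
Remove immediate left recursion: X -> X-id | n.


Left-recursive alternatives: X-id; non-recursive: n
Introduce X': X -> nX', X' -> -idX' | ε


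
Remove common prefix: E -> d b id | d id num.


Common prefix: 'd'
Factored: E -> d E', E' -> b id | id num


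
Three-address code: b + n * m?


Break into single-operator statements:
t1 = n * m
t2 = b + t1


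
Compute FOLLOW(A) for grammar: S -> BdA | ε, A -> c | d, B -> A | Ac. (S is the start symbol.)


$ ∈ FOLLOW(S). For each A -> αBβ: add FIRST(β)\{ε} to FOLLOW(B); if β nullable, add FOLLOW(A).
FOLLOW(A) = {$, c, d}


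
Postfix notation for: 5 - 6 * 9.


* has higher precedence, evaluate 6*9 first
Postfix: 5 6 9 * -


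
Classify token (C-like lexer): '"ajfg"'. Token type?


Pattern: double-quoted sequence
Type: STRING_LITERAL


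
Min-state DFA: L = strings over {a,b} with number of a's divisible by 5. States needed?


Track (count of a) mod 5: states 0..4, accept at 0
Minimal DFA: 5 states


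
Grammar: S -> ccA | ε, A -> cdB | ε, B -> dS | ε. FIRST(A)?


Per alternative of A: FIRST(cdB) = {c}; FIRST(ε) = {ε}
FIRST(A) = {c, ε}


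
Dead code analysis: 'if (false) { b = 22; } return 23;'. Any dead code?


condition is constant false, so the whole block is unreachable
Dead: 'if (false) { b = 22; }'


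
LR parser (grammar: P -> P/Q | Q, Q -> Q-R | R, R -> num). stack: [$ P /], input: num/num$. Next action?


no handle ('P/' is not any RHS); shift 'num'
Action: shift


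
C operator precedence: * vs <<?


'*' is multiplicative (level 10); '<<' is shift (level 8)
Higher level binds tighter
'*' has higher precedence than '<<'


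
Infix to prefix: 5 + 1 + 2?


left-to-right (same/higher precedence on left): tree is (+ (+ 5 1) 2)
Prefix: + + 5 1 2


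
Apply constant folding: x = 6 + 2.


6 + 2 = 8 at compile time
Optimized: x = 8


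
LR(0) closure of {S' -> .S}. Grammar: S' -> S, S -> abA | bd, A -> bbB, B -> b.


Start: S' -> .S
For each item with dot before a nonterminal B, add B -> .γ for every B-production
Closure: [S' -> .S, S -> .abA, S -> .bd]


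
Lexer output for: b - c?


Scan left to right, longest-match per lexeme
Tokens: ID(b), OP(-), ID(c)


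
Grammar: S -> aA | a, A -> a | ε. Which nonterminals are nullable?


A nonterminal is nullable iff some alternative derives ε (directly, or every symbol in it is nullable)
Nullable: {A}


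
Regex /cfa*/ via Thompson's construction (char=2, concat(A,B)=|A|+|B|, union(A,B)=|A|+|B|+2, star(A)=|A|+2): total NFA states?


Syntax tree has 3 char leaf(s), 0 union(s), 1 star(s)
chars contribute 3×2 = 6; each union adds +2; each star adds +2
Total: 6 + 0 + 2 = 8 states


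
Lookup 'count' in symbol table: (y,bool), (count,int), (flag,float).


Lookup 'count' → type int


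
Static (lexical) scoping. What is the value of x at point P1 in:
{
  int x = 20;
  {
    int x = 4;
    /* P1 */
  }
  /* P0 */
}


x declared in the same block as P1
x = 4


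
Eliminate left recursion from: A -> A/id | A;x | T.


Left-recursive alternatives: A/id, A;x; non-recursive: T
Introduce A': A -> TA', A' -> /idA' | ;xA' | ε


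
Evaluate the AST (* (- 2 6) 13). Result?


Evaluate inner: (- 2 6) = -4
Evaluate root: (* -4 13) = -52
Result: -52


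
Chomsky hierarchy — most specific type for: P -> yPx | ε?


Single nonterminal LHS, but y^n x^n is not regular
Classification: Type 2 (Context-Free)


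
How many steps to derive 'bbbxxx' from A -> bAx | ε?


Derivation: A => bAx => bbAxx => bbbAxxx => bbbxxx
Steps: 4


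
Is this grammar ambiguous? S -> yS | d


right-linear, alternatives start with distinct terminals 'y' vs 'd': unique leftmost derivation
Unambiguous


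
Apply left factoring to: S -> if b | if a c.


Common prefix: 'if'
Factored: S -> if S', S' -> b | a c


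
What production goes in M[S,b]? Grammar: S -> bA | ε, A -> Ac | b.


For [S, b]: 'b' ∈ FIRST(bA)
Entry: S -> bA


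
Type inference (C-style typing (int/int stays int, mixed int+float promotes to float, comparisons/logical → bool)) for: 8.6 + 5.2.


Operand types: float + float
Rule: mixed int/float promotes to float; int/int stays int
Result type: float


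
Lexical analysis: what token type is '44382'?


Pattern: digits only
Type: INTEGER_LITERAL


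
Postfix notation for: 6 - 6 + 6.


Left to right (same or higher precedence on left)
Postfix: 6 6 - 6 +


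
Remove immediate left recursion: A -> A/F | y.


Left-recursive alternatives: A/F; non-recursive: y
Introduce A': A -> yA', A' -> /FA' | ε


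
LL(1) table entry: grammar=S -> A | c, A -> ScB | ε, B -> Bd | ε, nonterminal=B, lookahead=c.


For [B, c]: ε is nullable and 'c' ∈ FOLLOW(B)
Entry: B -> ε


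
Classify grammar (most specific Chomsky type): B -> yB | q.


Right-linear: every RHS is a terminal or a terminal followed by one nonterminal
Classification: Type 3 (Regular)


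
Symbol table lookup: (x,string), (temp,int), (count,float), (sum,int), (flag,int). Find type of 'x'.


Lookup 'x' → type string


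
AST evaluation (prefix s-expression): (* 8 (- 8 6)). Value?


Evaluate inner: (- 8 6) = 2
Evaluate root: (* 8 2) = 16
Result: 16


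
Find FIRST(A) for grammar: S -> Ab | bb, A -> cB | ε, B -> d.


Per alternative of A: FIRST(cB) = {c}; FIRST(ε) = {ε}
FIRST(A) = {c, ε}


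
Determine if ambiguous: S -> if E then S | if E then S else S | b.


dangling else: 'if E then if E then b else b' parses two ways
Ambiguous


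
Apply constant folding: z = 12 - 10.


12 - 10 = 2 at compile time
Optimized: z = 2


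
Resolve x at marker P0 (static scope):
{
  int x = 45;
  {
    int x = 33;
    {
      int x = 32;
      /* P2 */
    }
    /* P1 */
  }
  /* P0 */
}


x declared in the same block as P0
x = 45


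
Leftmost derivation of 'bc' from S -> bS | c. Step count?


Derivation: S => bS => bc
Steps: 2


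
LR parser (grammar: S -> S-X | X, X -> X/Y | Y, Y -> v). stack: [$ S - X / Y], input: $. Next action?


handle 'X/Y' on top
Action: reduce (X -> X/Y)


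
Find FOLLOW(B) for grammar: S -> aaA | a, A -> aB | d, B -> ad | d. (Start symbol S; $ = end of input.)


$ ∈ FOLLOW(S). For each A -> αBβ: add FIRST(β)\{ε} to FOLLOW(B); if β nullable, add FOLLOW(A).
FOLLOW(B) = {$}


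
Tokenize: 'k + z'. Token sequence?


Scan left to right, longest-match per lexeme
Tokens: ID(k), OP(+), ID(z)


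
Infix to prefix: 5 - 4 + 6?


left-to-right (same/higher precedence on left): tree is (+ (- 5 4) 6)
Prefix: + - 5 4 6


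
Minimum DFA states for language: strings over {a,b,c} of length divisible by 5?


Track length mod 5: states 0..4, accept at 0
Minimal DFA: 5 states


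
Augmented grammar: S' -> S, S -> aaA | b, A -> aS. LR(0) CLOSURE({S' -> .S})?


Start: S' -> .S
For each item with dot before a nonterminal B, add B -> .γ for every B-production
Closure: [S' -> .S, S -> .aaA, S -> .b]


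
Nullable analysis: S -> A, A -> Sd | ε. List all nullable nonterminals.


A nonterminal is nullable iff some alternative derives ε (directly, or every symbol in it is nullable)
Nullable: {A, S}


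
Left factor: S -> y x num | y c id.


Common prefix: 'y'
Factored: S -> y S', S' -> x num | c id


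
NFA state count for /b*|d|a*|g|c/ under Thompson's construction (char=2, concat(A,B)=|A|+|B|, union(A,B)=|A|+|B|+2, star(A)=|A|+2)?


Syntax tree has 5 char leaf(s), 4 union(s), 2 star(s)
chars contribute 5×2 = 10; each union adds +2; each star adds +2
Total: 10 + 8 + 4 = 22 states


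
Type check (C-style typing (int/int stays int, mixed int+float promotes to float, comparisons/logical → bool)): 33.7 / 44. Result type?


Operand types: float / int
Rule: mixed int/float promotes to float; int/int stays int
Result type: float


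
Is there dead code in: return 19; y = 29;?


statement follows a return and is unreachable
Dead: 'y = 29'


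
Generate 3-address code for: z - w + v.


Break into single-operator statements:
t1 = z - w
t2 = t1 + v


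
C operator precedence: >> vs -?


'-' is additive (level 9); '>>' is shift (level 8)
Higher level binds tighter
'-' has higher precedence than '>>'


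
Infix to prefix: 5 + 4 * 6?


'*' binds tighter: tree is (+ 5 (* 4 6))
Prefix: + 5 * 4 6


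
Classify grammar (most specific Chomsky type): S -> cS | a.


Right-linear: every RHS is a terminal or a terminal followed by one nonterminal
Classification: Type 3 (Regular)


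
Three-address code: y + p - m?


Break into single-operator statements:
t1 = y + p
t2 = t1 - m


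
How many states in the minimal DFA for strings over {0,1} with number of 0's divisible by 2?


Track (count of 0) mod 2: states 0..1, accept at 0
Minimal DFA: 2 states


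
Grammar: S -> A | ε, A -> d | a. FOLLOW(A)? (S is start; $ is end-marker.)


$ ∈ FOLLOW(S). For each A -> αBβ: add FIRST(β)\{ε} to FOLLOW(B); if β nullable, add FOLLOW(A).
FOLLOW(A) = {$}


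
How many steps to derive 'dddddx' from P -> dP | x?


Derivation: P => dP => ddP => dddP => ddddP => dddddP => dddddx
Steps: 6


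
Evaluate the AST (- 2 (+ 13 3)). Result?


Evaluate inner: (+ 13 3) = 16
Evaluate root: (- 2 16) = -14
Result: -14


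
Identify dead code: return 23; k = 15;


statement follows a return and is unreachable
Dead: 'k = 15'


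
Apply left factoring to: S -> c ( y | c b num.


Common prefix: 'c'
Factored: S -> c S', S' -> ( y | b num


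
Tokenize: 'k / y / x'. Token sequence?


Scan left to right, longest-match per lexeme
Tokens: ID(k), OP(/), ID(y), OP(/), ID(x)


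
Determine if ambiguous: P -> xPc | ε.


balanced x^n…c^n: each string has a unique parse
Unambiguous


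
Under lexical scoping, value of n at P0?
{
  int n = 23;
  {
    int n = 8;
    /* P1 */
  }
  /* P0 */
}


n declared in the same block as P0
n = 23


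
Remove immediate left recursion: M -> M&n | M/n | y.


Left-recursive alternatives: M&n, M/n; non-recursive: y
Introduce M': M -> yM', M' -> &nM' | /nM' | ε


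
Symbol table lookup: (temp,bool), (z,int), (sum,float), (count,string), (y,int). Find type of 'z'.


Lookup 'z' → type int


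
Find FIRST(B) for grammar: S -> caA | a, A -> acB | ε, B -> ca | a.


Per alternative of B: FIRST(ca) = {c}; FIRST(a) = {a}
FIRST(B) = {a, c}


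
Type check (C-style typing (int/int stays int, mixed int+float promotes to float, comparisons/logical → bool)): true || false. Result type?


Operand types: bool || bool
Rule: logical operators take bool operands and yield bool
Result type: bool


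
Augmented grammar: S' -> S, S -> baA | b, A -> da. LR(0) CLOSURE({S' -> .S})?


Start: S' -> .S
For each item with dot before a nonterminal B, add B -> .γ for every B-production
Closure: [S' -> .S, S -> .baA, S -> .b]


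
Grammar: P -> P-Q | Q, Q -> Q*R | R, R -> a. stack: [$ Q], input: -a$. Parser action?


lookahead ∉ {*} so Q won't extend; reduce P -> Q
Action: reduce (P -> Q)


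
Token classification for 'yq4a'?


Pattern: letter/underscore followed by alphanumerics, not a keyword
Type: IDENTIFIER


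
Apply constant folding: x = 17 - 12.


17 - 12 = 5 at compile time
Optimized: x = 5


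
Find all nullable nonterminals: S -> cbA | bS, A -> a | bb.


A nonterminal is nullable iff some alternative derives ε (directly, or every symbol in it is nullable)
Nullable: {}


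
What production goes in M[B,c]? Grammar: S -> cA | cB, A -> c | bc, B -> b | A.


For [B, c]: 'c' ∈ FIRST(A)
Entry: B -> A


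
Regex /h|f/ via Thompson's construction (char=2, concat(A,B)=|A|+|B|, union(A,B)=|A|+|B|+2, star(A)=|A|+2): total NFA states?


Syntax tree has 2 char leaf(s), 1 union(s), 0 star(s)
chars contribute 2×2 = 4; each union adds +2; each star adds +2
Total: 4 + 2 + 0 = 6 states


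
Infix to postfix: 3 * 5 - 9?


Left to right (same or higher precedence on left)
Postfix: 3 5 * 9 -


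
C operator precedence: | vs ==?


'==' is equality (level 6); '|' is bitwise OR (level 3)
Higher level binds tighter
'==' has higher precedence than '|'


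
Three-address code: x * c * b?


Break into single-operator statements:
t1 = x * c
t2 = t1 * b


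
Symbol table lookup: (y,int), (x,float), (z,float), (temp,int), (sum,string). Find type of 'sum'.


Lookup 'sum' → type string


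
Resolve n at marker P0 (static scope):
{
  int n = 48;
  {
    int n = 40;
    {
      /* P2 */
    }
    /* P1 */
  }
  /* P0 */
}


n declared in the same block as P0
n = 48


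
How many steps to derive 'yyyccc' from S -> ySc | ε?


Derivation: S => ySc => yyScc => yyySccc => yyyccc
Steps: 4


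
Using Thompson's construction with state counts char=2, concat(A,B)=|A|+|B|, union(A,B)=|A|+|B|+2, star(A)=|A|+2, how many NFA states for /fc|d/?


Syntax tree has 3 char leaf(s), 1 union(s), 0 star(s)
chars contribute 3×2 = 6; each union adds +2; each star adds +2
Total: 6 + 2 + 0 = 8 states


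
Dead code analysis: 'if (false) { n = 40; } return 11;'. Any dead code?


condition is constant false, so the whole block is unreachable
Dead: 'if (false) { n = 40; }'


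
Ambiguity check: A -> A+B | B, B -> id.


precedence layered via separate nonterminal B: deterministic
Unambiguous


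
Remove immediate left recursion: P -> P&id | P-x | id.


Left-recursive alternatives: P&id, P-x; non-recursive: id
Introduce P': P -> idP', P' -> &idP' | -xP' | ε


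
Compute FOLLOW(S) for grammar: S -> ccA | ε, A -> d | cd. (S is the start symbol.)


$ ∈ FOLLOW(S). For each A -> αBβ: add FIRST(β)\{ε} to FOLLOW(B); if β nullable, add FOLLOW(A).
FOLLOW(S) = {$}


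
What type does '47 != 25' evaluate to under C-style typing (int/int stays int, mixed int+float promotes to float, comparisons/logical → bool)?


Operand types: int != int
Rule: comparison yields bool
Result type: bool


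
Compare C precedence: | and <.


'<' is relational (level 7); '|' is bitwise OR (level 3)
Higher level binds tighter
'<' has higher precedence than '|'


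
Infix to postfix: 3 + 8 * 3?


* has higher precedence, evaluate 8*3 first
Postfix: 3 8 3 * +


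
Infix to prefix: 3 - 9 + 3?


left-to-right (same/higher precedence on left): tree is (+ (- 3 9) 3)
Prefix: + - 3 9 3


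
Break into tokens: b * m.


Scan left to right, longest-match per lexeme
Tokens: ID(b), OP(*), ID(m)


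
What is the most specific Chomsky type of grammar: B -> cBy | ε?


Single nonterminal LHS, but c^n y^n is not regular
Classification: Type 2 (Context-Free)


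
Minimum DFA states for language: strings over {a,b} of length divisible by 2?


Track length mod 2: states 0..1, accept at 0
Minimal DFA: 2 states


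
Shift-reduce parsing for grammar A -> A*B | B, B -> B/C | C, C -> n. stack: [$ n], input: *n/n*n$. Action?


'n' on top is the handle for C -> n
Action: reduce (C -> n)


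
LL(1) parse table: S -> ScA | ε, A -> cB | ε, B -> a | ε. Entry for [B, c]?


For [B, c]: ε is nullable and 'c' ∈ FOLLOW(B)
Entry: B -> ε


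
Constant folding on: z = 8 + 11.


8 + 11 = 19 at compile time
Optimized: z = 19


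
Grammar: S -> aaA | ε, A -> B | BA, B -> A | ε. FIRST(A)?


Per alternative of A: FIRST(B) = {ε}; FIRST(BA) = {ε}
FIRST(A) = {ε}


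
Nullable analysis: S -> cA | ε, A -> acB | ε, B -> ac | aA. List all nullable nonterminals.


A nonterminal is nullable iff some alternative derives ε (directly, or every symbol in it is nullable)
Nullable: {A, S}


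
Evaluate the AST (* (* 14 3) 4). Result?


Evaluate inner: (* 14 3) = 42
Evaluate root: (* 42 4) = 168
Result: 168


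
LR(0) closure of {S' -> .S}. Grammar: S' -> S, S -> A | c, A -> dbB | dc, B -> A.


Start: S' -> .S
For each item with dot before a nonterminal B, add B -> .γ for every B-production
Closure: [S' -> .S, S -> .A, S -> .c, A -> .dbB, A -> .dc]


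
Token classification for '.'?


Pattern: operator symbol
Type: OPERATOR


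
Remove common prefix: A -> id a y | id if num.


Common prefix: 'id'
Factored: A -> id A', A' -> a y | if num


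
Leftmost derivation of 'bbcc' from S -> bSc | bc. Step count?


Derivation: S => bSc => bbcc
Steps: 2


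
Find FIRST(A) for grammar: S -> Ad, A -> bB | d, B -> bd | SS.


Per alternative of A: FIRST(bB) = {b}; FIRST(d) = {d}
FIRST(A) = {b, d}


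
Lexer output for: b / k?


Scan left to right, longest-match per lexeme
Tokens: ID(b), OP(/), ID(k)


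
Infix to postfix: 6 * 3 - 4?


Left to right (same or higher precedence on left)
Postfix: 6 3 * 4 -


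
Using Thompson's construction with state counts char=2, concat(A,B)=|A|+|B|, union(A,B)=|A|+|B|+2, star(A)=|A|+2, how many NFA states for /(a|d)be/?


Syntax tree has 4 char leaf(s), 1 union(s), 0 star(s)
chars contribute 4×2 = 8; each union adds +2; each star adds +2
Total: 8 + 2 + 0 = 10 states


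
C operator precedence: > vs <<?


'<<' is shift (level 8); '>' is relational (level 7)
Higher level binds tighter
'<<' has higher precedence than '>'


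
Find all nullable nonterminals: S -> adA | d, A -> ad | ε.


A nonterminal is nullable iff some alternative derives ε (directly, or every symbol in it is nullable)
Nullable: {A}


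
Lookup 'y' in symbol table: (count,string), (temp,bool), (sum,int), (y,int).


Lookup 'y' → type int


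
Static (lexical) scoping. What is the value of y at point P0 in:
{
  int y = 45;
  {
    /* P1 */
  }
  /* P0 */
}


y declared in the same block as P0
y = 45


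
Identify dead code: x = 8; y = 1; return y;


x is assigned but never read
Dead: 'x = 8'


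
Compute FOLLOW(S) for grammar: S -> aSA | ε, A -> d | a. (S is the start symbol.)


$ ∈ FOLLOW(S). For each A -> αBβ: add FIRST(β)\{ε} to FOLLOW(B); if β nullable, add FOLLOW(A).
FOLLOW(S) = {$, a, d}


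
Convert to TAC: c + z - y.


Break into single-operator statements:
t1 = c + z
t2 = t1 - y


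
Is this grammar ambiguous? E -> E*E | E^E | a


'a*a^a' has two parse trees (no precedence encoded between * and ^)
Ambiguous


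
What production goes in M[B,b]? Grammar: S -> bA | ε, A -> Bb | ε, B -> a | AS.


For [B, b]: 'b' ∈ FIRST(AS)
Entry: B -> AS


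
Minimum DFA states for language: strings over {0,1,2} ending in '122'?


Track the longest suffix of input matching a prefix of '122': 4 classes (prefixes of length 0..3)
Minimal DFA: 4 states


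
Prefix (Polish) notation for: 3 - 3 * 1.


'*' binds tighter: tree is (- 3 (* 3 1))
Prefix: - 3 * 3 1


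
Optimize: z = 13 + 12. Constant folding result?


13 + 12 = 25 at compile time
Optimized: z = 25


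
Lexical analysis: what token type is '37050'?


Pattern: digits only
Type: INTEGER_LITERAL


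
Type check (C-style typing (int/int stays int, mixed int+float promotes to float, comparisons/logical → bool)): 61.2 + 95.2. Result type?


Operand types: float + float
Rule: mixed int/float promotes to float; int/int stays int
Result type: float


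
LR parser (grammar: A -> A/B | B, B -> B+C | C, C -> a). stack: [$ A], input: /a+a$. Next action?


shift '/' to continue A -> A/B
Action: shift


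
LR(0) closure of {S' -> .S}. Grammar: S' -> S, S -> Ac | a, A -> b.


Start: S' -> .S
For each item with dot before a nonterminal B, add B -> .γ for every B-production
Closure: [S' -> .S, S -> .Ac, S -> .a, A -> .b]


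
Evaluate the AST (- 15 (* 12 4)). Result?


Evaluate inner: (* 12 4) = 48
Evaluate root: (- 15 48) = -33
Result: -33


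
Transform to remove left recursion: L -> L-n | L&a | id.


Left-recursive alternatives: L-n, L&a; non-recursive: id
Introduce L': L -> idL', L' -> -nL' | &aL' | ε


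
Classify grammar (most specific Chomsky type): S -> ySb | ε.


Single nonterminal LHS, but y^n b^n is not regular
Classification: Type 2 (Context-Free)


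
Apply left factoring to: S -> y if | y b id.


Common prefix: 'y'
Factored: S -> y S', S' -> if | b id


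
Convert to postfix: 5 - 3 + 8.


Left to right (same or higher precedence on left)
Postfix: 5 3 - 8 +


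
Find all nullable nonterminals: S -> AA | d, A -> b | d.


A nonterminal is nullable iff some alternative derives ε (directly, or every symbol in it is nullable)
Nullable: {}


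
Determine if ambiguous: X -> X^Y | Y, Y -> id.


precedence layered via separate nonterminal Y: deterministic
Unambiguous


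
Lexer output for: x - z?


Scan left to right, longest-match per lexeme
Tokens: ID(x), OP(-), ID(z)


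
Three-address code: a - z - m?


Break into single-operator statements:
t1 = a - z
t2 = t1 - m


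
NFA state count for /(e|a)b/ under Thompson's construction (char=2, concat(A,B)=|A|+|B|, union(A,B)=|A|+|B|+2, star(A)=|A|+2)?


Syntax tree has 3 char leaf(s), 1 union(s), 0 star(s)
chars contribute 3×2 = 6; each union adds +2; each star adds +2
Total: 6 + 2 + 0 = 8 states


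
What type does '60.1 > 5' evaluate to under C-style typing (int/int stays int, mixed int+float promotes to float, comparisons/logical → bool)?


Operand types: float > int
Rule: comparison yields bool
Result type: bool


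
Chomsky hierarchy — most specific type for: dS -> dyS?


LHS has context (more than one symbol) and |LHS| ≤ |RHS|
Classification: Type 1 (Context-Sensitive)


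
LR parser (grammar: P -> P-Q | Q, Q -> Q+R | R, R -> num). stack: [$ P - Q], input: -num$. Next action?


handle 'P-Q' on top; lookahead ∈ FOLLOW(P) = {-, $}
Action: reduce (P -> P-Q)


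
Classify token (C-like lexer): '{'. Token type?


Pattern: delimiter/punctuation
Type: PUNCTUATION


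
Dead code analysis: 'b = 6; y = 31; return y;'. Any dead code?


b is assigned but never read
Dead: 'b = 6'


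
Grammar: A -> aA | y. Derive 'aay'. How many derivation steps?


Derivation: A => aA => aaA => aay
Steps: 3


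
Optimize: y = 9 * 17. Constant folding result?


9 * 17 = 153 at compile time
Optimized: y = 153


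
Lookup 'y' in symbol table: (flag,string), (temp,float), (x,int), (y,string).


Lookup 'y' → type string


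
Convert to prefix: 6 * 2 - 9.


left-to-right (same/higher precedence on left): tree is (- (* 6 2) 9)
Prefix: - * 6 2 9


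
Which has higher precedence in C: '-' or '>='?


'-' is additive (level 9); '>=' is relational (level 7)
Higher level binds tighter
'-' has higher precedence than '>='


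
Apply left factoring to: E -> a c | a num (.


Common prefix: 'a'
Factored: E -> a E', E' -> c | num (


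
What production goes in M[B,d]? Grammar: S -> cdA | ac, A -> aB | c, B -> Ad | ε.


For [B, d]: ε is nullable and 'd' ∈ FOLLOW(B)
Entry: B -> ε


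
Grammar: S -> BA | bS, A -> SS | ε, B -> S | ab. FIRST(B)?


Per alternative of B: FIRST(S) = {a, b}; FIRST(ab) = {a}
FIRST(B) = {a, b}


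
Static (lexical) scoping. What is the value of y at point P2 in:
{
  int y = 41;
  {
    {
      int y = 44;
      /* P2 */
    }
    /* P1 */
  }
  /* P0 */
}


y declared in the same block as P2
y = 44


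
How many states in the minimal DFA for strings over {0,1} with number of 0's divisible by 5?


Track (count of 0) mod 5: states 0..4, accept at 0
Minimal DFA: 5 states


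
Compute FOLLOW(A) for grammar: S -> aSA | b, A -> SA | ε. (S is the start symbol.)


$ ∈ FOLLOW(S). For each A -> αBβ: add FIRST(β)\{ε} to FOLLOW(B); if β nullable, add FOLLOW(A).
FOLLOW(A) = {$, a, b}


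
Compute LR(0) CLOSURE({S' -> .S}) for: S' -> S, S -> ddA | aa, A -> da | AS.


Start: S' -> .S
For each item with dot before a nonterminal B, add B -> .γ for every B-production
Closure: [S' -> .S, S -> .ddA, S -> .aa]


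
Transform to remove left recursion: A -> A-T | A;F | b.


Left-recursive alternatives: A-T, A;F; non-recursive: b
Introduce A': A -> bA', A' -> -TA' | ;FA' | ε


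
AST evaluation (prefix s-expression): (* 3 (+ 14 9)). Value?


Evaluate inner: (+ 14 9) = 23
Evaluate root: (* 3 23) = 69
Result: 69


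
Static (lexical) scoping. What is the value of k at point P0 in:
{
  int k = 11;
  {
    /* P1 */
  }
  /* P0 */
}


k declared in the same block as P0
k = 11


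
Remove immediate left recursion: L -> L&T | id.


Left-recursive alternatives: L&T; non-recursive: id
Introduce L': L -> idL', L' -> &TL' | ε


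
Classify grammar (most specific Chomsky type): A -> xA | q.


Right-linear: every RHS is a terminal or a terminal followed by one nonterminal
Classification: Type 3 (Regular)


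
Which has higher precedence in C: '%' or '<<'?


'%' is multiplicative (level 10); '<<' is shift (level 8)
Higher level binds tighter
'%' has higher precedence than '<<'


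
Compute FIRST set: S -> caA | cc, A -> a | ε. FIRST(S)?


Per alternative of S: FIRST(caA) = {c}; FIRST(cc) = {c}
FIRST(S) = {c}


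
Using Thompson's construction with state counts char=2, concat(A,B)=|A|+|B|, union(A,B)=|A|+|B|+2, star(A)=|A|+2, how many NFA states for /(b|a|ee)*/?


Syntax tree has 4 char leaf(s), 2 union(s), 1 star(s)
chars contribute 4×2 = 8; each union adds +2; each star adds +2
Total: 8 + 4 + 2 = 14 states


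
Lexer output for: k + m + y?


Scan left to right, longest-match per lexeme
Tokens: ID(k), OP(+), ID(m), OP(+), ID(y)


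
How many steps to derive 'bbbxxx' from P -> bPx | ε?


Derivation: P => bPx => bbPxx => bbbPxxx => bbbxxx
Steps: 4


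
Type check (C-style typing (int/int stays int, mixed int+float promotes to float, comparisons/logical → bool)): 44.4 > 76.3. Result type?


Operand types: float > float
Rule: comparison yields bool
Result type: bool


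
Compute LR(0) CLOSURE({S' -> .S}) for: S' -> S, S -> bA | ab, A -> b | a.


Start: S' -> .S
For each item with dot before a nonterminal B, add B -> .γ for every B-production
Closure: [S' -> .S, S -> .bA, S -> .ab]


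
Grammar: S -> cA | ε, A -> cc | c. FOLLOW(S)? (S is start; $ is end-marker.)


$ ∈ FOLLOW(S). For each A -> αBβ: add FIRST(β)\{ε} to FOLLOW(B); if β nullable, add FOLLOW(A).
FOLLOW(S) = {$}


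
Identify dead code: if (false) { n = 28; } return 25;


condition is constant false, so the whole block is unreachable
Dead: 'if (false) { n = 28; }'


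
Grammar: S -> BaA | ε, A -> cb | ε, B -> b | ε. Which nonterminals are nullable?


A nonterminal is nullable iff some alternative derives ε (directly, or every symbol in it is nullable)
Nullable: {A, B, S}


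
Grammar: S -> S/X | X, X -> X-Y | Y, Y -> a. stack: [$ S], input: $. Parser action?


start symbol S on stack, input exhausted
Action: accept


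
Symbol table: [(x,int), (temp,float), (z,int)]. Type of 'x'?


Lookup 'x' → type int


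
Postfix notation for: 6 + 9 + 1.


Left to right (same or higher precedence on left)
Postfix: 6 9 + 1 +


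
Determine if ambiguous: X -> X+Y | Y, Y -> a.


precedence layered via separate nonterminal Y: deterministic
Unambiguous


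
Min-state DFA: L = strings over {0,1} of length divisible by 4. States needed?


Track length mod 4: states 0..3, accept at 0
Minimal DFA: 4 states


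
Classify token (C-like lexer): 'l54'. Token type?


Pattern: letter/underscore followed by alphanumerics, not a keyword
Type: IDENTIFIER


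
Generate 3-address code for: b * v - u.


Break into single-operator statements:
t1 = b * v
t2 = t1 - u


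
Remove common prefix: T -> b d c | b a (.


Common prefix: 'b'
Factored: T -> b T', T' -> d c | a (


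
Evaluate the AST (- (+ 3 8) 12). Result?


Evaluate inner: (+ 3 8) = 11
Evaluate root: (- 11 12) = -1
Result: -1


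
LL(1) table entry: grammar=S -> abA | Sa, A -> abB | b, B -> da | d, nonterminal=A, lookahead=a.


For [A, a]: 'a' ∈ FIRST(abB)
Entry: A -> abB


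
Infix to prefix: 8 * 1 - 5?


left-to-right (same/higher precedence on left): tree is (- (* 8 1) 5)
Prefix: - * 8 1 5


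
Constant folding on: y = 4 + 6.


4 + 6 = 10 at compile time
Optimized: y = 10


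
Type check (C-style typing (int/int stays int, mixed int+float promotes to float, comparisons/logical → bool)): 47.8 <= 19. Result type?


Operand types: float <= int
Rule: comparison yields bool
Result type: bool


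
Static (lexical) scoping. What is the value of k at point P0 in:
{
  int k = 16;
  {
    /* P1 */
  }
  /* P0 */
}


k declared in the same block as P0
k = 16


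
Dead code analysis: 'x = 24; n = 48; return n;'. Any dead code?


x is assigned but never read
Dead: 'x = 24'


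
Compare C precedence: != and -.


'-' is additive (level 9); '!=' is equality (level 6)
Higher level binds tighter
'-' has higher precedence than '!='


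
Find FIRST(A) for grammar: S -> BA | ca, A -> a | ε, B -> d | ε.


Per alternative of A: FIRST(a) = {a}; FIRST(ε) = {ε}
FIRST(A) = {a, ε}


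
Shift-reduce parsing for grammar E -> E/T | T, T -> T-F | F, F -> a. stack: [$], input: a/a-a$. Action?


no handle on stack; shift 'a'
Action: shift


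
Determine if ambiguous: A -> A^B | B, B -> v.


precedence layered via separate nonterminal B: deterministic
Unambiguous


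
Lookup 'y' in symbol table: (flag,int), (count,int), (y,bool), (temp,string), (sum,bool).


Lookup 'y' → type bool


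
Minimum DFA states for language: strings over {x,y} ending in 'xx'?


Track the longest suffix of input matching a prefix of 'xx': 3 classes (prefixes of length 0..2)
Minimal DFA: 3 states


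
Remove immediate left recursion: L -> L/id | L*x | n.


Left-recursive alternatives: L/id, L*x; non-recursive: n
Introduce L': L -> nL', L' -> /idL' | *xL' | ε


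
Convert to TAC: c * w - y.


Break into single-operator statements:
t1 = c * w
t2 = t1 - y


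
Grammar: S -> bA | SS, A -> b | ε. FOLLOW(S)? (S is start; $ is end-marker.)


$ ∈ FOLLOW(S). For each A -> αBβ: add FIRST(β)\{ε} to FOLLOW(B); if β nullable, add FOLLOW(A).
FOLLOW(S) = {$, b}


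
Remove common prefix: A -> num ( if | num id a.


Common prefix: 'num'
Factored: A -> num A', A' -> ( if | id a


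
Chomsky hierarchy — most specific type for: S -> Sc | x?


Left-linear: every RHS is a terminal or one nonterminal followed by a terminal
Classification: Type 3 (Regular)


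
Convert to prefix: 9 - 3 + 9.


left-to-right (same/higher precedence on left): tree is (+ (- 9 3) 9)
Prefix: + - 9 3 9


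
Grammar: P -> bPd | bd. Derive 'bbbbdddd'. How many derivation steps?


Derivation: P => bPd => bbPdd => bbbPddd => bbbbdddd
Steps: 4


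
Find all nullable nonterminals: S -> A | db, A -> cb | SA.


A nonterminal is nullable iff some alternative derives ε (directly, or every symbol in it is nullable)
Nullable: {}


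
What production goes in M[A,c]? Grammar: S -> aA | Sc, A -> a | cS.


For [A, c]: 'c' ∈ FIRST(cS)
Entry: A -> cS


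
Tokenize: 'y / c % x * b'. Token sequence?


Scan left to right, longest-match per lexeme
Tokens: ID(y), OP(/), ID(c), OP(%), ID(x), OP(*), ID(b)


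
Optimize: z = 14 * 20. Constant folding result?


14 * 20 = 280 at compile time
Optimized: z = 280


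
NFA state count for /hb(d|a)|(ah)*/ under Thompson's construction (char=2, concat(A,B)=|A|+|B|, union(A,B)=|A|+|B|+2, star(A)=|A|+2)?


Syntax tree has 6 char leaf(s), 2 union(s), 1 star(s)
chars contribute 6×2 = 12; each union adds +2; each star adds +2
Total: 12 + 4 + 2 = 18 states


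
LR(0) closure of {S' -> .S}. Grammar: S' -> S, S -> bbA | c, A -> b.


Start: S' -> .S
For each item with dot before a nonterminal B, add B -> .γ for every B-production
Closure: [S' -> .S, S -> .bbA, S -> .c]


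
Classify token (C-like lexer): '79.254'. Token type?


Pattern: digits with a decimal point
Type: FLOAT_LITERAL


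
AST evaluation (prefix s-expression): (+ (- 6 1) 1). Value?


Evaluate inner: (- 6 1) = 5
Evaluate root: (+ 5 1) = 6
Result: 6


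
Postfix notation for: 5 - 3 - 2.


Left to right (same or higher precedence on left)
Postfix: 5 3 - 2 -


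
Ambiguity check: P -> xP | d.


right-linear, alternatives start with distinct terminals 'x' vs 'd': unique leftmost derivation
Unambiguous


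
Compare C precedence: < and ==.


'<' is relational (level 7); '==' is equality (level 6)
Higher level binds tighter
'<' has higher precedence than '=='


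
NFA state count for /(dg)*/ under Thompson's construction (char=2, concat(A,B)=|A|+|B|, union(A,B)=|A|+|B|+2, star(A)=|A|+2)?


Syntax tree has 2 char leaf(s), 0 union(s), 1 star(s)
chars contribute 2×2 = 4; each union adds +2; each star adds +2
Total: 4 + 0 + 2 = 6 states


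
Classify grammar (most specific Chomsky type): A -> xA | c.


Right-linear: every RHS is a terminal or a terminal followed by one nonterminal
Classification: Type 3 (Regular)


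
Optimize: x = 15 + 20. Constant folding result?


15 + 20 = 35 at compile time
Optimized: x = 35


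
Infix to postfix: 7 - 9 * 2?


* has higher precedence, evaluate 9*2 first
Postfix: 7 9 2 * -


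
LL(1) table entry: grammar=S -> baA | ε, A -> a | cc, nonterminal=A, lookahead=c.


For [A, c]: 'c' ∈ FIRST(cc)
Entry: A -> cc


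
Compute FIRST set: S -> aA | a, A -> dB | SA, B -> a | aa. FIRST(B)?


Per alternative of B: FIRST(a) = {a}; FIRST(aa) = {a}
FIRST(B) = {a}


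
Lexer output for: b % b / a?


Scan left to right, longest-match per lexeme
Tokens: ID(b), OP(%), ID(b), OP(/), ID(a)


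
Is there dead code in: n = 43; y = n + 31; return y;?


n is read by y's definition; y is returned
No dead code


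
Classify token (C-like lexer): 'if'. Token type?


Pattern: reserved word
Type: KEYWORD


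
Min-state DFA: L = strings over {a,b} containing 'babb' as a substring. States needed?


KMP-style automaton: 4 progress states + 1 absorbing accept = 5
Minimal DFA: 5 states


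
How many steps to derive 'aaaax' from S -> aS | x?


Derivation: S => aS => aaS => aaaS => aaaaS => aaaax
Steps: 5


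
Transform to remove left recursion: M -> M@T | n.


Left-recursive alternatives: M@T; non-recursive: n
Introduce M': M -> nM', M' -> @TM' | ε


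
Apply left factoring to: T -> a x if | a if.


Common prefix: 'a'
Factored: T -> a T', T' -> x if | if


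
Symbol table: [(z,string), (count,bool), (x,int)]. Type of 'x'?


Lookup 'x' → type int


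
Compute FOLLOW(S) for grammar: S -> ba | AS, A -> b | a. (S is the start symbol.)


$ ∈ FOLLOW(S). For each A -> αBβ: add FIRST(β)\{ε} to FOLLOW(B); if β nullable, add FOLLOW(A).
FOLLOW(S) = {$}


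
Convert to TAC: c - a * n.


Break into single-operator statements:
t1 = a * n
t2 = c - t1


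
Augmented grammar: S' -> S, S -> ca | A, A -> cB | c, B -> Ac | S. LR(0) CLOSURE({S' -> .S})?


Start: S' -> .S
For each item with dot before a nonterminal B, add B -> .γ for every B-production
Closure: [S' -> .S, S -> .ca, S -> .A, A -> .cB, A -> .c]


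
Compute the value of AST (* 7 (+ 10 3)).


Evaluate inner: (+ 10 3) = 13
Evaluate root: (* 7 13) = 91
Result: 91


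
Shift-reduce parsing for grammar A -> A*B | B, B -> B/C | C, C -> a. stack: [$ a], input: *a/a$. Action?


'a' on top is the handle for C -> a
Action: reduce (C -> a)


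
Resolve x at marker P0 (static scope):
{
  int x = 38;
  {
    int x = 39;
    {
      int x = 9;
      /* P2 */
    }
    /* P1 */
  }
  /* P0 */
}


x declared in the same block as P0
x = 38


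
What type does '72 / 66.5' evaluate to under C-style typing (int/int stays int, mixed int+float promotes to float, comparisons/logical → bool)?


Operand types: int / float
Rule: mixed int/float promotes to float; int/int stays int
Result type: float


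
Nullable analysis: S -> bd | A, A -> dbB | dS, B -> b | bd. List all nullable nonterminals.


A nonterminal is nullable iff some alternative derives ε (directly, or every symbol in it is nullable)
Nullable: {}


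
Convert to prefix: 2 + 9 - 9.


left-to-right (same/higher precedence on left): tree is (- (+ 2 9) 9)
Prefix: - + 2 9 9
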